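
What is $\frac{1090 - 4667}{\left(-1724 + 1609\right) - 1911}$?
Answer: $\frac{3577}{2026} \approx 1.7655$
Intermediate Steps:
$\frac{1090 - 4667}{\left(-1724 + 1609\right) - 1911} = - \frac{3577}{-115 - 1911} = - \frac{3577}{-2026} = \left(-3577\right) \left(- \frac{1}{2026}\right) = \frac{3577}{2026}$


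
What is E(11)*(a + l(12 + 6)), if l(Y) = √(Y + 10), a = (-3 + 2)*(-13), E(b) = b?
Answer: 143 + 22*√7 ≈ 201.21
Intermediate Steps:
a = 13 (a = -1*(-13) = 13)
l(Y) = √(10 + Y)
E(11)*(a + l(12 + 6)) = 11*(13 + √(10 + (12 + 6))) = 11*(13 + √(10 + 18)) = 11*(13 + √28) = 11*(13 + 2*√7) = 143 + 22*√7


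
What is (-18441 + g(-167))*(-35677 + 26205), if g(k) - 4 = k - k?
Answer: 174635264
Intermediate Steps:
g(k) = 4 (g(k) = 4 + (k - k) = 4 + 0 = 4)
(-18441 + g(-167))*(-35677 + 26205) = (-18441 + 4)*(-35677 + 26205) = -18437*(-9472) = 174635264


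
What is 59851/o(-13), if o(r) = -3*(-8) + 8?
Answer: 59851/32 ≈ 1870.3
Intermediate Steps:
o(r) = 32 (o(r) = 24 + 8 = 32)
59851/o(-13) = 59851/32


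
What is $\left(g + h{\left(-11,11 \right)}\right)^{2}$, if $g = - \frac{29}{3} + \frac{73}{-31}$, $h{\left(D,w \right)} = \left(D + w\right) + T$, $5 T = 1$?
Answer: $\frac{30217009}{216225} \approx 139.75$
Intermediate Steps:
$T = \frac{1}{5}$ ($T = \frac{1}{5} \cdot 1 = \frac{1}{5} \approx 0.2$)
$h{\left(D,w \right)} = \frac{1}{5} + D + w$ ($h{\left(D,w \right)} = \left(D + w\right) + \frac{1}{5} = \frac{1}{5} + D + w$)
$g = - \frac{1118}{93}$ ($g = \left(-29\right) \frac{1}{3} + 73 \left(- \frac{1}{31}\right) = - \frac{29}{3} - \frac{73}{31} = - \frac{1118}{93} \approx -12.021$)
$\left(g + h{\left(-11,11 \right)}\right)^{2} = \left(- \frac{1118}{93} + \left(\frac{1}{5} - 11 + 11\right)\right)^{2} = \left(- \frac{1118}{93} + \frac{1}{5}\right)^{2} = \left(- \frac{5497}{465}\right)^{2} = \frac{30217009}{216225}$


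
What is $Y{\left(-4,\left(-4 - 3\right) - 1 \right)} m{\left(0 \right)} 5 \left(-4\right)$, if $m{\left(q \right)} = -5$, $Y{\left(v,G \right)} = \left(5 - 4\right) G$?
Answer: $-800$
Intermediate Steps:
$Y{\left(v,G \right)} = G$ ($Y{\left(v,G \right)} = 1 G = G$)
$Y{\left(-4,\left(-4 - 3\right) - 1 \right)} m{\left(0 \right)} 5 \left(-4\right) = \left(\left(-4 - 3\right) - 1\right) \left(-5\right) 5 \left(-4\right) = \left(-7 - 1\right) \left(-5\right) \left(-20\right) = \left(-8\right) \left(-5\right) \left(-20\right) = 40 \left(-20\right) = -800$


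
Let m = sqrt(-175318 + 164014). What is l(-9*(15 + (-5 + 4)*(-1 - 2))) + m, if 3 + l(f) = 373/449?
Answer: -974/449 + 6*I*sqrt(314) ≈ -2.1693 + 106.32*I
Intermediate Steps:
l(f) = -974/449 (l(f) = -3 + 373/449 = -974/449)
m = 6*I*sqrt(314) (m = sqrt(-11304) = 6*I*sqrt(314) ≈ 106.32*I)
l(-9*(15 + (-5 + 4)*(-1 - 2))) + m = -974/449 + 6*I*sqrt(314)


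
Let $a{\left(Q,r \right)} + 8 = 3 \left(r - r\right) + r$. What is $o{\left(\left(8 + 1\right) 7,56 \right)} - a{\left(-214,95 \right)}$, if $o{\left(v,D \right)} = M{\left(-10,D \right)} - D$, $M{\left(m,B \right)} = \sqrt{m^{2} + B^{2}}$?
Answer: $-143 + 2 \sqrt{809} \approx -86.114$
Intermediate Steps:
$a{\left(Q,r \right)} = -8 + r$ ($a{\left(Q,r \right)} = -8 + \left(3 \left(r - r\right) + r\right) = -8 + \left(3 \cdot 0 + r\right) = -8 + \left(0 + r\right) = -8 + r$)
$M{\left(m,B \right)} = \sqrt{B^{2} + m^{2}}$
$o{\left(v,D \right)} = \sqrt{100 + D^{2}} - D$ ($o{\left(v,D \right)} = \sqrt{D^{2} + \left(-10\right)^{2}} - D = \sqrt{D^{2} + 100} - D = \sqrt{100 + D^{2}} - D$)
$o{\left(\left(8 + 1\right) 7,56 \right)} - a{\left(-214,95 \right)} = \left(\sqrt{100 + 56^{2}} - 56\right) - \left(-8 + 95\right) = \left(\sqrt{100 + 3136} - 56\right) - 87 = \left(\sqrt{3236} - 56\right) - 87 = \left(2 \sqrt{809} - 56\right) - 87 = \left(-56 + 2 \sqrt{809}\right) - 87 = -143 + 2 \sqrt{809}$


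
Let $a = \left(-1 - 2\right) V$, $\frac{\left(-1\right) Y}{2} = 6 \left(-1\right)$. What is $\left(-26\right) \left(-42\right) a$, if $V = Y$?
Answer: $-39312$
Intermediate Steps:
$Y = 12$ ($Y = - 2 \cdot 6 \left(-1\right) = \left(-2\right) \left(-6\right) = 12$)
$V = 12$
$a = -36$ ($a = \left(-1 - 2\right) 12 = \left(-3\right) 12 = -36$)
$\left(-26\right) \left(-42\right) a = \left(-26\right) \left(-42\right) \left(-36\right) = 1092 \left(-36\right) = -39312$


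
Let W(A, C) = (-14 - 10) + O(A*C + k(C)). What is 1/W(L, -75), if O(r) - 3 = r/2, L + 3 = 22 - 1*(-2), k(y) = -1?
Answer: -1/809 ≈ -0.0012361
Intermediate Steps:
L = 21 (L = -3 + (22 - 1*(-2)) = -3 + (22 + 2) = -3 + 24 = 21)
O(r) = 3 + r/2
W(A, C) = -43/2 + A*C/2 (W(A, C) = (-14 - 10) + (3 + (A*C - 1)/2) = -24 + (3 + (-1 + A*C)/2) = -24 + (3 + (-½ + A*C/2)) = -24 + (5/2 + A*C/2) = -43/2 + A*C/2)
1/W(L, -75) = 1/(-43/2 + (½)*21*(-75)) = 1/(-43/2 - 1575/2) = 1/(-809) = -1/809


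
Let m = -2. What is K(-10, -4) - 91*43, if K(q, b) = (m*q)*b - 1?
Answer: -3994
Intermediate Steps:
K(q, b) = -1 - 2*b*q (K(q, b) = (-2*q)*b - 1 = -2*b*q - 1 = -1 - 2*b*q)
K(-10, -4) - 91*43 = (-1 - 2*(-4)*(-10)) - 91*43 = (-1 - 80) - 3913 = -81 - 3913 = -3994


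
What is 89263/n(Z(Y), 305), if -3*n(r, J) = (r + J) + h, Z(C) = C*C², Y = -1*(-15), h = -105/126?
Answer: -1606734/22075 ≈ -72.785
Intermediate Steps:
h = -⅚ (h = -105*1/126 = -⅚ ≈ -0.83333)
Y = 15
Z(C) = C³
n(r, J) = 5/18 - J/3 - r/3 (n(r, J) = -((r + J) - ⅚)/3 = -((J + r) - ⅚)/3 = -(-⅚ + J + r)/3 = 5/18 - J/3 - r/3)
89263/n(Z(Y), 305) = 89263/(5/18 - ⅓*305 - ⅓*15³) = 89263/(5/18 - 305/3 - ⅓*3375) = 89263/(5/18 - 305/3 - 1125) = 89263/(-22075/18) = 89263*(-18/22075) = -1606734/22075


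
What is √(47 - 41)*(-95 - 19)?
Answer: -114*√6 ≈ -279.24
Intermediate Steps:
√(47 - 41)*(-95 - 19) = √6*(-114) = -114*√6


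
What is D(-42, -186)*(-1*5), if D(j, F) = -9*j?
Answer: -1890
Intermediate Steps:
D(-42, -186)*(-1*5) = (-9*(-42))*(-1*5) = 378*(-5) = -1890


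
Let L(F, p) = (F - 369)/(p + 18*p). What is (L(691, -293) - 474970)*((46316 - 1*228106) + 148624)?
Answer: 87696154575792/5567 ≈ 1.5753e+10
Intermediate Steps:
L(F, p) = (-369 + F)/(19*p) (L(F, p) = (-369 + F)/((19*p)) = (-369 + F)*(1/(19*p)) = (-369 + F)/(19*p))
(L(691, -293) - 474970)*((46316 - 1*228106) + 148624) = ((1/19)*(-369 + 691)/(-293) - 474970)*((46316 - 1*228106) + 148624) = ((1/19)*(-1/293)*322 - 474970)*((46316 - 228106) + 148624) = (-322/5567 - 474970)*(-181790 + 148624) = -2644158312/5567*(-33166) = 87696154575792/5567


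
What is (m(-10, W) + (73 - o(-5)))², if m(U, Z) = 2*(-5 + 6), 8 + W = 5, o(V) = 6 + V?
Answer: 5476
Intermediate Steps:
W = -3 (W = -8 + 5 = -3)
m(U, Z) = 2 (m(U, Z) = 2*1 = 2)
(m(-10, W) + (73 - o(-5)))² = (2 + (73 - (6 - 5)))² = (2 + (73 - 1*1))² = (2 + (73 - 1))² = (2 + 72)² = 74² = 5476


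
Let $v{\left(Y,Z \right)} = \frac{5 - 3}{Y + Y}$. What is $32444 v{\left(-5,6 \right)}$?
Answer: $- \frac{32444}{5} \approx -6488.8$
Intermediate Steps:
$v{\left(Y,Z \right)} = \frac{1}{Y}$ ($v{\left(Y,Z \right)} = \frac{2}{2 Y} = 2 \frac{1}{2 Y} = \frac{1}{Y}$)
$32444 v{\left(-5,6 \right)} = \frac{32444}{-5} = 32444 \left(- \frac{1}{5}\right) = - \frac{32444}{5}$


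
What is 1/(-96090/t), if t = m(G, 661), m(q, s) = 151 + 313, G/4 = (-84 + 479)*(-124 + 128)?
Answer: -232/48045 ≈ -0.0048288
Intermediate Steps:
G = 6320 (G = 4*((-84 + 479)*(-124 + 128)) = 4*(395*4) = 4*1580 = 6320)
m(q, s) = 464
t = 464
1/(-96090/t) = 1/(-96090/464) = 1/(-96090*1/464) = 1/(-48045/232) = -232/48045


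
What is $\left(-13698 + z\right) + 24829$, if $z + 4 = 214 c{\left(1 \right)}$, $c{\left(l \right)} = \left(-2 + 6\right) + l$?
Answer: $12197$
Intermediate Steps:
$c{\left(l \right)} = 4 + l$
$z = 1066$ ($z = -4 + 214 \left(4 + 1\right) = -4 + 214 \cdot 5 = -4 + 1070 = 1066$)
$\left(-13698 + z\right) + 24829 = \left(-13698 + 1066\right) + 24829 = -12632 + 24829 = 12197$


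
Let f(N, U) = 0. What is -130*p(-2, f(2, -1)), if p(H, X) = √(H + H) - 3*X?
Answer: -260*I ≈ -260.0*I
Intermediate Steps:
p(H, X) = -3*X + √2*√H (p(H, X) = √(2*H) - 3*X = √2*√H - 3*X = -3*X + √2*√H)
-130*p(-2, f(2, -1)) = -130*(-3*0 + √2*√(-2)) = -130*(0 + √2*(I*√2)) = -130*(0 + 2*I) = -260*I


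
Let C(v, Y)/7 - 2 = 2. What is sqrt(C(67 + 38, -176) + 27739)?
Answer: sqrt(27767) ≈ 166.63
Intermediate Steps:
C(v, Y) = 28 (C(v, Y) = 14 + 7*2 = 14 + 14 = 28)
sqrt(C(67 + 38, -176) + 27739) = sqrt(28 + 27739) = sqrt(27767)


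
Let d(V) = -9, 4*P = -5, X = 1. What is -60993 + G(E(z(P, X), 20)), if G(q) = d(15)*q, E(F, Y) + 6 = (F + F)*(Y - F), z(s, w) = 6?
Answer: -62451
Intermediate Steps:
P = -5/4 (P = (1/4)*(-5) = -5/4 ≈ -1.2500)
E(F, Y) = -6 + 2*F*(Y - F) (E(F, Y) = -6 + (F + F)*(Y - F) = -6 + (2*F)*(Y - F) = -6 + 2*F*(Y - F))
G(q) = -9*q
-60993 + G(E(z(P, X), 20)) = -60993 - 9*(-6 - 2*6**2 + 2*6*20) = -60993 - 9*(-6 - 2*36 + 240) = -60993 - 9*(-6 - 72 + 240) = -60993 - 9*162 = -60993 - 1458 = -62451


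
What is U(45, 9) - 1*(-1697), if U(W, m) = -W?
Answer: 1652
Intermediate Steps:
U(45, 9) - 1*(-1697) = -1*45 - 1*(-1697) = -45 + 1697 = 1652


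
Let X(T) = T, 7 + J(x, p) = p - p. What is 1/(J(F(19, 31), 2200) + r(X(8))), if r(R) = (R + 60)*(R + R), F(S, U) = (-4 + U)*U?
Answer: 1/1081 ≈ 0.00092507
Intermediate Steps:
F(S, U) = U*(-4 + U)
J(x, p) = -7 (J(x, p) = -7 + (p - p) = -7 + 0 = -7)
r(R) = 2*R*(60 + R) (r(R) = (60 + R)*(2*R) = 2*R*(60 + R))
1/(J(F(19, 31), 2200) + r(X(8))) = 1/(-7 + 2*8*(60 + 8)) = 1/(-7 + 2*8*68) = 1/(-7 + 1088) = 1/1081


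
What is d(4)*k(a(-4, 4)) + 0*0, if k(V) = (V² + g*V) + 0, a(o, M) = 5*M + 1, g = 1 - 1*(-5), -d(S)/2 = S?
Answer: -4536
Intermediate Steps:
d(S) = -2*S
g = 6 (g = 1 + 5 = 6)
a(o, M) = 1 + 5*M
k(V) = V² + 6*V (k(V) = (V² + 6*V) + 0 = V² + 6*V)
d(4)*k(a(-4, 4)) + 0*0 = (-2*4)*((1 + 5*4)*(6 + (1 + 5*4))) + 0*0 = -8*(1 + 20)*(6 + (1 + 20)) + 0 = -168*(6 + 21) + 0 = -168*27 + 0 = -8*567 + 0 = -4536 + 0 = -4536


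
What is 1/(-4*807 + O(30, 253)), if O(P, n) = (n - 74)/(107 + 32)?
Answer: -139/448513 ≈ -0.00030991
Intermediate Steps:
O(P, n) = -74/139 + n/139 (O(P, n) = (-74 + n)/139 = (-74 + n)*(1/139) = -74/139 + n/139)
1/(-4*807 + O(30, 253)) = 1/(-4*807 + (-74/139 + (1/139)*253)) = 1/(-3228 + (-74/139 + 253/139)) = 1/(-3228 + 179/139) = 1/(-448513/139) = -139/448513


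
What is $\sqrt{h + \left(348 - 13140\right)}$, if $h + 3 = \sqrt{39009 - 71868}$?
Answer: $\sqrt{-12795 + 3 i \sqrt{3651}} \approx 0.8012 + 113.12 i$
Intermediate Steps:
$h = -3 + 3 i \sqrt{3651}$ ($h = -3 + \sqrt{39009 - 71868} = -3 + \sqrt{-32859} = -3 + 3 i \sqrt{3651} \approx -3.0 + 181.27 i$)
$\sqrt{h + \left(348 - 13140\right)} = \sqrt{\left(-3 + 3 i \sqrt{3651}\right) + \left(348 - 13140\right)} = \sqrt{\left(-3 + 3 i \sqrt{3651}\right) - 12792} = \sqrt{-12795 + 3 i \sqrt{3651}}$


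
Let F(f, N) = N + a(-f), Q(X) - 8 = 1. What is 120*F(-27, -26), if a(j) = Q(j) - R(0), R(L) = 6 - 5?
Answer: -2160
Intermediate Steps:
R(L) = 1
Q(X) = 9 (Q(X) = 8 + 1 = 9)
a(j) = 8 (a(j) = 9 - 1*1 = 9 - 1 = 8)
F(f, N) = 8 + N (F(f, N) = N + 8 = 8 + N)
120*F(-27, -26) = 120*(8 - 26) = 120*(-18) = -2160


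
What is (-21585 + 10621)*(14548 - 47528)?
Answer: 361592720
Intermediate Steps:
(-21585 + 10621)*(14548 - 47528) = -10964*(-32980) = 361592720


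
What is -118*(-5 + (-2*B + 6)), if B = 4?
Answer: 826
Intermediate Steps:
-118*(-5 + (-2*B + 6)) = -118*(-5 + (-2*4 + 6)) = -118*(-5 + (-8 + 6)) = -118*(-5 - 2) = -118*(-7) = 826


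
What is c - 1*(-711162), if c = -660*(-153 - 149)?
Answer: 910482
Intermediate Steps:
c = 199320 (c = -660*(-302) = 199320)
c - 1*(-711162) = 199320 - 1*(-711162) = 199320 + 711162 = 910482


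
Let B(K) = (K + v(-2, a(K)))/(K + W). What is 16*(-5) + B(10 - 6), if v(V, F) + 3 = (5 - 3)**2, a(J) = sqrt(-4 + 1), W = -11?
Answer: -565/7 ≈ -80.714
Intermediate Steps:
a(J) = I*sqrt(3) (a(J) = sqrt(-3) = I*sqrt(3))
v(V, F) = 1 (v(V, F) = -3 + (5 - 3)**2 = -3 + 2**2 = -3 + 4 = 1)
B(K) = (1 + K)/(-11 + K) (B(K) = (K + 1)/(K - 11) = (1 + K)/(-11 + K))
16*(-5) + B(10 - 6) = 16*(-5) + (1 + (10 - 6))/(-11 + (10 - 6)) = -80 + (1 + 4)/(-11 + 4) = -80 + 5/(-7) = -80 - 1/7*5 = -80 - 5/7 = -565/7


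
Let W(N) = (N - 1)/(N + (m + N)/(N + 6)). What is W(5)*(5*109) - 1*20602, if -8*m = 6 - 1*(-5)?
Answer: -9470498/469 ≈ -20193.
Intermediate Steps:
m = -11/8 (m = -(6 - 1*(-5))/8 = -(6 + 5)/8 = -⅛*11 = -11/8 ≈ -1.3750)
W(N) = (-1 + N)/(N + (-11/8 + N)/(6 + N)) (W(N) = (N - 1)/(N + (-11/8 + N)/(N + 6)) = (-1 + N)/(N + (-11/8 + N)/(6 + N)))
W(5)*(5*109) - 1*20602 = (8*(-6 + 5² + 5*5)/(-11 + 8*5² + 56*5))*(5*109) - 1*20602 = (8*(-6 + 25 + 25)/(-11 + 8*25 + 280))*545 - 20602 = (8*44/(-11 + 200 + 280))*545 - 20602 = (8*44/469)*545 - 20602 = (8*(1/469)*44)*545 - 20602 = (352/469)*545 - 20602 = 191840/469 - 20602 = -9470498/469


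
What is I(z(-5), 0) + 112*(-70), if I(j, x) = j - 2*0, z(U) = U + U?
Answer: -7850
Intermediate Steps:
z(U) = 2*U
I(j, x) = j (I(j, x) = j + 0 = j)
I(z(-5), 0) + 112*(-70) = 2*(-5) + 112*(-70) = -10 - 7840 = -7850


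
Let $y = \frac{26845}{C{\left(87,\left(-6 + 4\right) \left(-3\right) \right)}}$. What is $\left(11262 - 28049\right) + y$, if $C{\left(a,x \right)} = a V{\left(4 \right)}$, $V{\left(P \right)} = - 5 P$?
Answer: $- \frac{5847245}{348} \approx -16802.0$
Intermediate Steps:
$C{\left(a,x \right)} = - 20 a$ ($C{\left(a,x \right)} = a \left(\left(-5\right) 4\right) = a \left(-20\right) = - 20 a$)
$y = - \frac{5369}{348}$ ($y = \frac{26845}{\left(-20\right) 87} = \frac{26845}{-1740} = 26845 \left(- \frac{1}{1740}\right) = - \frac{5369}{348} \approx -15.428$)
$\left(11262 - 28049\right) + y = \left(11262 - 28049\right) - \frac{5369}{348} = -16787 - \frac{5369}{348} = - \frac{5847245}{348}$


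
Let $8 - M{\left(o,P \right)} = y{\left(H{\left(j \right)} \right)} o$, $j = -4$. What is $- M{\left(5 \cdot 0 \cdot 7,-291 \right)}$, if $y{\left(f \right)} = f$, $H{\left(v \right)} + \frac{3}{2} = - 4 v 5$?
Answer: $-8$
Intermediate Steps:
$H{\left(v \right)} = - \frac{3}{2} - 20 v$ ($H{\left(v \right)} = - \frac{3}{2} - 4 v 5 = - \frac{3}{2} - 4 \cdot 5 v = - \frac{3}{2} - 20 v$)
$M{\left(o,P \right)} = 8 - \frac{157 o}{2}$ ($M{\left(o,P \right)} = 8 - \left(- \frac{3}{2} - -80\right) o = 8 - \left(- \frac{3}{2} + 80\right) o = 8 - \frac{157 o}{2}$)
$- M{\left(5 \cdot 0 \cdot 7,-291 \right)} = - (8 - \frac{157 \cdot 5 \cdot 0 \cdot 7}{2}) = - (8 - \frac{157 \cdot 0 \cdot 7}{2}) = - (8 - 0) = - (8 + 0) = \left(-1\right) 8 = -8$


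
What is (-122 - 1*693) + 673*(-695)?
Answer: -468550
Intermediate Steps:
(-122 - 1*693) + 673*(-695) = (-122 - 693) - 467735 = -815 - 467735 = -468550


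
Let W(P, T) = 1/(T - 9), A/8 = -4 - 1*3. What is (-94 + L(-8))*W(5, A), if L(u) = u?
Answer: 102/65 ≈ 1.5692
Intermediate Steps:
A = -56 (A = 8*(-4 - 1*3) = 8*(-4 - 3) = 8*(-7) = -56)
W(P, T) = 1/(-9 + T)
(-94 + L(-8))*W(5, A) = (-94 - 8)/(-9 - 56) = -102/(-65) = -102*(-1/65) = 102/65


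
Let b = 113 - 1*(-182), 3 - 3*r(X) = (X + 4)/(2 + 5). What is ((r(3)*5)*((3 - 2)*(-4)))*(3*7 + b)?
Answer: -12640/3 ≈ -4213.3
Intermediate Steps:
r(X) = 17/21 - X/21 (r(X) = 1 - (X + 4)/(3*(2 + 5)) = 1 - (4 + X)/(3*7) = 1 - (4/7 + X/7)/3 = 1 + (-4/21 - X/21) = 17/21 - X/21)
b = 295 (b = 113 + 182 = 295)
((r(3)*5)*((3 - 2)*(-4)))*(3*7 + b) = (((17/21 - 1/21*3)*5)*((3 - 2)*(-4)))*(3*7 + 295) = (((17/21 - ⅐)*5)*(1*(-4)))*(21 + 295) = (((⅔)*5)*(-4))*316 = ((10/3)*(-4))*316 = -40/3*316 = -12640/3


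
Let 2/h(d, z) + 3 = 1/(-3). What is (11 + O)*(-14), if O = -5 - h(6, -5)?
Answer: -462/5 ≈ -92.400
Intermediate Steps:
h(d, z) = -⅗ (h(d, z) = 2/(-3 + 1/(-3)) = 2/(-3 - ⅓) = 2/(-10/3) = 2*(-3/10) = -⅗)
O = -22/5 (O = -5 - 1*(-⅗) = -5 + ⅗ = -22/5 ≈ -4.4000)
(11 + O)*(-14) = (11 - 22/5)*(-14) = (33/5)*(-14) = -462/5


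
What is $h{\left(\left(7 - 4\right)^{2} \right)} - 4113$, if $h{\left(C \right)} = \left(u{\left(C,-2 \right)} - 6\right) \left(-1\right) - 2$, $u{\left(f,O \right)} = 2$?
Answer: $-4111$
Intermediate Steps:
$h{\left(C \right)} = 2$ ($h{\left(C \right)} = \left(2 - 6\right) \left(-1\right) - 2 = \left(-4\right) \left(-1\right) - 2 = 4 - 2 = 2$)
$h{\left(\left(7 - 4\right)^{2} \right)} - 4113 = 2 - 4113 = -4111$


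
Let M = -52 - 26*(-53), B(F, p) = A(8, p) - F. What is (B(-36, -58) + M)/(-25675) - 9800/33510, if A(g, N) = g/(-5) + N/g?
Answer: -593918113/1720738500 ≈ -0.34515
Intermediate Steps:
A(g, N) = -g/5 + N/g (A(g, N) = g*(-1/5) + N/g = -g/5 + N/g)
B(F, p) = -8/5 - F + p/8 (B(F, p) = (-1/5*8 + p/8) - F = (-8/5 + p*(1/8)) - F = (-8/5 + p/8) - F = -8/5 - F + p/8)
M = 1326 (M = -52 + 1378 = 1326)
(B(-36, -58) + M)/(-25675) - 9800/33510 = ((-8/5 - 1*(-36) + (1/8)*(-58)) + 1326)/(-25675) - 9800/33510 = ((-8/5 + 36 - 29/4) + 1326)*(-1/25675) - 9800*1/33510 = (543/20 + 1326)*(-1/25675) - 980/3351 = (27063/20)*(-1/25675) - 980/3351 = -27063/513500 - 980/3351 = -593918113/1720738500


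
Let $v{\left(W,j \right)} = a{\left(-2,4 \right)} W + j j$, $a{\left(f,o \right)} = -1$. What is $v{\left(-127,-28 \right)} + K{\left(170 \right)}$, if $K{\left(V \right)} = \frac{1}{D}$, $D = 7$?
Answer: $\frac{6378}{7} \approx 911.14$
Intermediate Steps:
$K{\left(V \right)} = \frac{1}{7}$
$v{\left(W,j \right)} = j^{2} - W$ ($v{\left(W,j \right)} = - W + j j = - W + j^{2} = j^{2} - W$)
$v{\left(-127,-28 \right)} + K{\left(170 \right)} = \left(\left(-28\right)^{2} - -127\right) + \frac{1}{7} = \left(784 + 127\right) + \frac{1}{7} = 911 + \frac{1}{7} = \frac{6378}{7}$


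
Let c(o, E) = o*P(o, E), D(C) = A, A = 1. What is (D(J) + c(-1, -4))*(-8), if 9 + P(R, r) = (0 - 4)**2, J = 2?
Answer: 48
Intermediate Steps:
P(R, r) = 7 (P(R, r) = -9 + (0 - 4)**2 = -9 + (-4)**2 = -9 + 16 = 7)
D(C) = 1
c(o, E) = 7*o (c(o, E) = o*7 = 7*o)
(D(J) + c(-1, -4))*(-8) = (1 + 7*(-1))*(-8) = (1 - 7)*(-8) = -6*(-8) = 48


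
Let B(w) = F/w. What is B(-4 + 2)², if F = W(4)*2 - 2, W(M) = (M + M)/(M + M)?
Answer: 0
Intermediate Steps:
W(M) = 1 (W(M) = (2*M)/((2*M)) = (2*M)*(1/(2*M)) = 1)
F = 0 (F = 1*2 - 2 = 2 - 2 = 0)
B(w) = 0 (B(w) = 0/w = 0)
B(-4 + 2)² = 0² = 0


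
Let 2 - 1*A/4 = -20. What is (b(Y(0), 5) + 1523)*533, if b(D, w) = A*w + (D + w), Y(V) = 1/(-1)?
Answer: 1048411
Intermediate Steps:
A = 88 (A = 8 - 4*(-20) = 8 + 80 = 88)
Y(V) = -1
b(D, w) = D + 89*w (b(D, w) = 88*w + (D + w) = D + 89*w)
(b(Y(0), 5) + 1523)*533 = ((-1 + 89*5) + 1523)*533 = ((-1 + 445) + 1523)*533 = (444 + 1523)*533 = 1967*533 = 1048411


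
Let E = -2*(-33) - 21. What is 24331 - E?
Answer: 24286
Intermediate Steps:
E = 45 (E = 66 - 21 = 45)
24331 - E = 24331 - 1*45 = 24331 - 45 = 24286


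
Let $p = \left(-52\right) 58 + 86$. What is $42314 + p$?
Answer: $39384$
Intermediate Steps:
$p = -2930$ ($p = -3016 + 86 = -2930$)
$42314 + p = 42314 - 2930 = 39384$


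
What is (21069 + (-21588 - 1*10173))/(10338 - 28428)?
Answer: 198/335 ≈ 0.59104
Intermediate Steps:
(21069 + (-21588 - 1*10173))/(10338 - 28428) = (21069 + (-21588 - 10173))/(-18090) = (21069 - 31761)*(-1/18090) = -10692*(-1/18090) = 198/335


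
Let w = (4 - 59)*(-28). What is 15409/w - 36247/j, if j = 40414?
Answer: 25769043/2828980 ≈ 9.1089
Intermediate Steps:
w = 1540 (w = -55*(-28) = 1540)
15409/w - 36247/j = 15409/1540 - 36247/40414 = 25769043/2828980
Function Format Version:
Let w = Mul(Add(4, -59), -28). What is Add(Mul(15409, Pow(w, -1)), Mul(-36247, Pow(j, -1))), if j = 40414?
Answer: Rational(25769043, 2828980) ≈ 9.1089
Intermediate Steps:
w = 1540 (w = Mul(-55, -28) = 1540)
Add(Mul(15409, Pow(w, -1)), Mul(-36247, Pow(j, -1))) = Add(Mul(15409, Pow(1540, -1)), Mul(-36247, Pow(40414, -1))) = Add(Mul(15409, Rational(1, 1540)), Mul(-36247, Rational(1, 40414))) = Add(Rational(15409, 1540), Rational(-36247, 40414)) = Rational(25769043, 2828980)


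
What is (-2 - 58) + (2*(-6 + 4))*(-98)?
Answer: 332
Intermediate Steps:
(-2 - 58) + (2*(-6 + 4))*(-98) = -60 + (2*(-2))*(-98) = -60 - 4*(-98) = -60 + 392 = 332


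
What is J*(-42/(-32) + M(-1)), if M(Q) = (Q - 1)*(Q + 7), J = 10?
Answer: -855/8 ≈ -106.88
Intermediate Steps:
M(Q) = (-1 + Q)*(7 + Q)
J*(-42/(-32) + M(-1)) = 10*(-42/(-32) + (-7 + (-1)**2 + 6*(-1))) = 10*(-42*(-1/32) + (-7 + 1 - 6)) = 10*(21/16 - 12) = 10*(-171/16) = -855/8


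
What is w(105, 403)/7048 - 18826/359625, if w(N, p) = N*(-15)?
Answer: -699095023/2534637000 ≈ -0.27582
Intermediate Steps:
w(N, p) = -15*N
w(105, 403)/7048 - 18826/359625 = -15*105/7048 - 18826/359625 = -1575*1/7048 - 18826*1/359625 = -1575/7048 - 18826/359625 = -699095023/2534637000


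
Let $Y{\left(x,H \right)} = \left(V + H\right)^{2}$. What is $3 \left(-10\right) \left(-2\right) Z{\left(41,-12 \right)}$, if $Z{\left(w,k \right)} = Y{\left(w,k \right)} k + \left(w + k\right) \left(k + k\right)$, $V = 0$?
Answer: $-145440$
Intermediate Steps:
$Y{\left(x,H \right)} = H^{2}$ ($Y{\left(x,H \right)} = \left(0 + H\right)^{2} = H^{2}$)
$Z{\left(w,k \right)} = k^{3} + 2 k \left(k + w\right)$ ($Z{\left(w,k \right)} = k^{2} k + \left(w + k\right) \left(k + k\right) = k^{3} + \left(k + w\right) 2 k = k^{3} + 2 k \left(k + w\right)$)
$3 \left(-10\right) \left(-2\right) Z{\left(41,-12 \right)} = 3 \left(-10\right) \left(-2\right) \left(- 12 \left(\left(-12\right)^{2} + 2 \left(-12\right) + 2 \cdot 41\right)\right) = \left(-30\right) \left(-2\right) \left(- 12 \left(144 - 24 + 82\right)\right) = 60 \left(\left(-12\right) 202\right) = 60 \left(-2424\right) = -145440$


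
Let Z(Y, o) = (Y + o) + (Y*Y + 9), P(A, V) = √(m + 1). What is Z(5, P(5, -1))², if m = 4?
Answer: (39 + √5)² ≈ 1700.4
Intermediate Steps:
P(A, V) = √5 (P(A, V) = √(4 + 1) = √5)
Z(Y, o) = 9 + Y + o + Y² (Z(Y, o) = (Y + o) + (Y² + 9) = (Y + o) + (9 + Y²) = 9 + Y + o + Y²)
Z(5, P(5, -1))² = (9 + 5 + √5 + 5²)² = (9 + 5 + √5 + 25)² = (39 + √5)²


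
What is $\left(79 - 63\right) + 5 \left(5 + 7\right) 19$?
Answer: $1156$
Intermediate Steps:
$\left(79 - 63\right) + 5 \left(5 + 7\right) 19 = 16 + 5 \cdot 12 \cdot 19 = 16 + 60 \cdot 19 = 16 + 1140 = 1156$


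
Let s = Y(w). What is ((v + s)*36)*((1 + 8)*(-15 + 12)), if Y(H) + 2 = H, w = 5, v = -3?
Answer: 0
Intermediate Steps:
Y(H) = -2 + H
s = 3 (s = -2 + 5 = 3)
((v + s)*36)*((1 + 8)*(-15 + 12)) = ((-3 + 3)*36)*((1 + 8)*(-15 + 12)) = (0*36)*(9*(-3)) = 0*(-27) = 0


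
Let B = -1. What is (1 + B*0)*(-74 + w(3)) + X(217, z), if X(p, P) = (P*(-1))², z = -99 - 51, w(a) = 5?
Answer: 22431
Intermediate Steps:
z = -150
X(p, P) = P² (X(p, P) = (-P)² = P²)
(1 + B*0)*(-74 + w(3)) + X(217, z) = (1 - 1*0)*(-74 + 5) + (-150)² = (1 + 0)*(-69) + 22500 = 1*(-69) + 22500 = -69 + 22500 = 22431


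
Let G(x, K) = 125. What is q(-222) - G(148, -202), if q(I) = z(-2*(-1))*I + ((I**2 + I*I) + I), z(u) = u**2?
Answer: 97333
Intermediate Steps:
q(I) = 2*I**2 + 5*I (q(I) = (-2*(-1))**2*I + ((I**2 + I*I) + I) = 2**2*I + ((I**2 + I**2) + I) = 4*I + (2*I**2 + I) = 4*I + (I + 2*I**2) = 2*I**2 + 5*I)
q(-222) - G(148, -202) = -222*(5 + 2*(-222)) - 1*125 = -222*(5 - 444) - 125 = -222*(-439) - 125 = 97458 - 125 = 97333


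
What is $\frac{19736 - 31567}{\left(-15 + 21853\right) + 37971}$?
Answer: $- \frac{11831}{59809} \approx -0.19781$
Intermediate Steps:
$\frac{19736 - 31567}{\left(-15 + 21853\right) + 37971} = - \frac{11831}{21838 + 37971} = - \frac{11831}{59809}$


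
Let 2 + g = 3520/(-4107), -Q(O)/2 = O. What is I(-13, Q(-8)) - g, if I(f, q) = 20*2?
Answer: 176014/4107 ≈ 42.857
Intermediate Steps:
Q(O) = -2*O
I(f, q) = 40
g = -11734/4107 (g = -2 + 3520/(-4107) = -2 + 3520*(-1/4107) = -2 - 3520/4107 = -11734/4107 ≈ -2.8571)
I(-13, Q(-8)) - g = 40 - 1*(-11734/4107) = 40 + 11734/4107 = 176014/4107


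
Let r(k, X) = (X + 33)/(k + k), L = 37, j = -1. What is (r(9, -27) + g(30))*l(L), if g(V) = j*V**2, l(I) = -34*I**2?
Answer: 125627654/3 ≈ 4.1876e+7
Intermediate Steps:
r(k, X) = (33 + X)/(2*k) (r(k, X) = (33 + X)/((2*k)) = (33 + X)*(1/(2*k)) = (33 + X)/(2*k))
g(V) = -V**2
(r(9, -27) + g(30))*l(L) = ((1/2)*(33 - 27)/9 - 1*30**2)*(-34*37**2) = ((1/2)*(1/9)*6 - 1*900)*(-34*1369) = (1/3 - 900)*(-46546) = -2699/3*(-46546) = 125627654/3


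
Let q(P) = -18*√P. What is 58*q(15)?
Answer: -1044*√15 ≈ -4043.4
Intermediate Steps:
58*q(15) = 58*(-18*√15) = -1044*√15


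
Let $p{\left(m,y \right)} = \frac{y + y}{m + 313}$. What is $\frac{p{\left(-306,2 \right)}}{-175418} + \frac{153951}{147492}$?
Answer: $\frac{31506640943}{30184876932} \approx 1.0438$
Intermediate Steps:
$p{\left(m,y \right)} = \frac{2 y}{313 + m}$
$\frac{p{\left(-306,2 \right)}}{-175418} + \frac{153951}{147492} = \frac{2 \cdot 2 \frac{1}{313 - 306}}{-175418} + \frac{153951}{147492} = 2 \cdot 2 \cdot \frac{1}{7} \left(- \frac{1}{175418}\right) + 153951 \cdot \frac{1}{147492} = 2 \cdot 2 \cdot \frac{1}{7} \left(- \frac{1}{175418}\right) + \frac{51317}{49164} = \frac{4}{7} \left(- \frac{1}{175418}\right) + \frac{51317}{49164} = - \frac{2}{613963} + \frac{51317}{49164} = \frac{31506640943}{30184876932}$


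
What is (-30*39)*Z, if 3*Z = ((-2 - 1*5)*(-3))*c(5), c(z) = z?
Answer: -40950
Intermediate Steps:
Z = 35 (Z = (((-2 - 1*5)*(-3))*5)/3 = (((-2 - 5)*(-3))*5)/3 = (-7*(-3)*5)/3 = (21*5)/3 = (⅓)*105 = 35)
(-30*39)*Z = -30*39*35 = -1170*35 = -40950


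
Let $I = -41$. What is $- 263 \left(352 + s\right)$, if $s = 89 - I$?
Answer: $-126766$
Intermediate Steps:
$s = 130$ ($s = 89 - -41 = 89 + 41 = 130$)
$- 263 \left(352 + s\right) = - 263 \left(352 + 130\right) = \left(-263\right) 482 = -126766$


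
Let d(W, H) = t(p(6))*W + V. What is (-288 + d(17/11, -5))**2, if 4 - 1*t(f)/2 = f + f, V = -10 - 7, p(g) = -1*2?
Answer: 9504889/121 ≈ 78553.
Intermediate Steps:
p(g) = -2
V = -17
t(f) = 8 - 4*f (t(f) = 8 - 2*(f + f) = 8 - 4*f)
d(W, H) = -17 + 16*W (d(W, H) = (8 - 4*(-2))*W - 17 = (8 + 8)*W - 17 = 16*W - 17 = -17 + 16*W)
(-288 + d(17/11, -5))**2 = (-288 + (-17 + 16*(17/11)))**2 = (-288 + (-17 + 272/11))**2 = (-288 + 85/11)**2 = (-3083/11)**2 = 9504889/121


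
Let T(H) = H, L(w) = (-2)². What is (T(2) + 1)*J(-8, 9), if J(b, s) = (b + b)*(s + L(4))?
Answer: -624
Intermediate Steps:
L(w) = 4
J(b, s) = 2*b*(4 + s) (J(b, s) = (b + b)*(s + 4) = (2*b)*(4 + s) = 2*b*(4 + s))
(T(2) + 1)*J(-8, 9) = (2 + 1)*(2*(-8)*(4 + 9)) = 3*(2*(-8)*13) = 3*(-208) = -624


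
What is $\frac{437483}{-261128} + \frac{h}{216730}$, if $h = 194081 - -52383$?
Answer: $- \frac{15228519599}{28297135720} \approx -0.53817$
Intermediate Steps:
$h = 246464$ ($h = 194081 + 52383 = 246464$)
$\frac{437483}{-261128} + \frac{h}{216730} = \frac{437483}{-261128} + \frac{246464}{216730} = 437483 \left(- \frac{1}{261128}\right) + 246464 \cdot \frac{1}{216730} = - \frac{437483}{261128} + \frac{123232}{108365} = - \frac{15228519599}{28297135720}$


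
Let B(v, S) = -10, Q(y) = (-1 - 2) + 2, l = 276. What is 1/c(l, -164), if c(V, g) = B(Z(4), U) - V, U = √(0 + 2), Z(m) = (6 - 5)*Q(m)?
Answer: -1/286 ≈ -0.0034965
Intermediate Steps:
Q(y) = -1 (Q(y) = -3 + 2 = -1)
Z(m) = -1 (Z(m) = (6 - 5)*(-1) = 1*(-1) = -1)
U = √2 ≈ 1.4142
c(V, g) = -10 - V
1/c(l, -164) = 1/(-10 - 1*276) = 1/(-10 - 276) = 1/(-286) = -1/286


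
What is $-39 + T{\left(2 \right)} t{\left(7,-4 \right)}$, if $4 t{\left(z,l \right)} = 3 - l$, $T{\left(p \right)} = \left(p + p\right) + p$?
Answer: $- \frac{57}{2} \approx -28.5$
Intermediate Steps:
$T{\left(p \right)} = 3 p$ ($T{\left(p \right)} = 2 p + p = 3 p$)
$t{\left(z,l \right)} = \frac{3}{4} - \frac{l}{4}$ ($t{\left(z,l \right)} = \frac{3 - l}{4} = \frac{3}{4} - \frac{l}{4}$)
$-39 + T{\left(2 \right)} t{\left(7,-4 \right)} = -39 + 3 \cdot 2 \left(\frac{3}{4} - -1\right) = -39 + 6 \left(\frac{3}{4} + 1\right) = -39 + 6 \cdot \frac{7}{4} = -39 + \frac{21}{2} = - \frac{57}{2}$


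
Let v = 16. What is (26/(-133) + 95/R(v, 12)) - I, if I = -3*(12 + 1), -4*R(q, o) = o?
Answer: 2848/399 ≈ 7.1378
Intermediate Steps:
R(q, o) = -o/4
I = -39 (I = -3*13 = -39)
(26/(-133) + 95/R(v, 12)) - I = (26/(-133) + 95/((-¼*12))) - 1*(-39) = (26*(-1/133) + 95/(-3)) + 39 = (-26/133 + 95*(-⅓)) + 39 = (-26/133 - 95/3) + 39 = -12713/399 + 39 = 2848/399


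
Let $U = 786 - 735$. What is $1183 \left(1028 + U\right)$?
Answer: $1276457$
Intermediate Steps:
$U = 51$ ($U = 786 - 735 = 51$)
$1183 \left(1028 + U\right) = 1183 \left(1028 + 51\right) = 1183 \cdot 1079 = 1276457$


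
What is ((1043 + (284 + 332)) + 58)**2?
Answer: 2948089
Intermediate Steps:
((1043 + (284 + 332)) + 58)**2 = ((1043 + 616) + 58)**2 = (1659 + 58)**2 = 1717**2 = 2948089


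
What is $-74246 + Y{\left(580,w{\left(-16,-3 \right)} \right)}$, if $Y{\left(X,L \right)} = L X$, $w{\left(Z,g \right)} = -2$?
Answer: $-75406$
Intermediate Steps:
$-74246 + Y{\left(580,w{\left(-16,-3 \right)} \right)} = -74246 - 1160 = -75406$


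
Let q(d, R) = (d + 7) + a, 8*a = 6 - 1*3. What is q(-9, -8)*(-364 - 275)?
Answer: 8307/8 ≈ 1038.4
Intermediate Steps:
a = 3/8 (a = (6 - 1*3)/8 = (6 - 3)/8 = (⅛)*3 = 3/8 ≈ 0.37500)
q(d, R) = 59/8 + d (q(d, R) = (d + 7) + 3/8 = (7 + d) + 3/8 = 59/8 + d)
q(-9, -8)*(-364 - 275) = (59/8 - 9)*(-364 - 275) = -13/8*(-639) = 8307/8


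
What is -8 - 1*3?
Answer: -11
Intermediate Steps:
-8 - 1*3 = -8 - 3 = -11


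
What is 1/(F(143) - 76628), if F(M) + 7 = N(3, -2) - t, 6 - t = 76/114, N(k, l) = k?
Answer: -3/229912 ≈ -1.3048e-5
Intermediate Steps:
t = 16/3 (t = 6 - 76/114 = 6 - 1*⅔ = 6 - ⅔ = 16/3 ≈ 5.3333)
F(M) = -28/3 (F(M) = -7 + (3 - 1*16/3) = -7 + (3 - 16/3) = -7 - 7/3 = -28/3)
1/(F(143) - 76628) = 1/(-28/3 - 76628) = 1/(-229912/3) = -3/229912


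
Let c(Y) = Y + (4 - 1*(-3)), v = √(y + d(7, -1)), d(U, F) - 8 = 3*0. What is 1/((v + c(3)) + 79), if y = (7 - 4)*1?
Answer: 89/7910 - √11/7910 ≈ 0.010832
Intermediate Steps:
d(U, F) = 8 (d(U, F) = 8 + 3*0 = 8 + 0 = 8)
y = 3 (y = 3*1 = 3)
v = √11 (v = √(3 + 8) = √11 ≈ 3.3166)
c(Y) = 7 + Y (c(Y) = Y + (4 + 3) = Y + 7 = 7 + Y)
1/((v + c(3)) + 79) = 1/((√11 + (7 + 3)) + 79) = 1/((√11 + 10) + 79) = 1/((10 + √11) + 79) = 1/(89 + √11)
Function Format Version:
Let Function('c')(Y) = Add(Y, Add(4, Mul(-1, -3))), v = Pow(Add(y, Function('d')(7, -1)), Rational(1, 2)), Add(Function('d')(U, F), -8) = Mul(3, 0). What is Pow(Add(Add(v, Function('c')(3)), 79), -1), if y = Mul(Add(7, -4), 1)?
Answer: Add(Rational(89, 7910), Mul(Rational(-1, 7910), Pow(11, Rational(1, 2)))) ≈ 0.010832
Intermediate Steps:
Function('d')(U, F) = 8 (Function('d')(U, F) = Add(8, Mul(3, 0)) = Add(8, 0) = 8)
y = 3 (y = Mul(3, 1) = 3)
v = Pow(11, Rational(1, 2)) (v = Pow(Add(3, 8), Rational(1, 2)) = Pow(11, Rational(1, 2)) ≈ 3.3166)
Function('c')(Y) = Add(7, Y) (Function('c')(Y) = Add(Y, Add(4, 3)) = Add(Y, 7) = Add(7, Y))
Pow(Add(Add(v, Function('c')(3)), 79), -1) = Pow(Add(Add(Pow(11, Rational(1, 2)), Add(7, 3)), 79), -1) = Pow(Add(Add(Pow(11, Rational(1, 2)), 10), 79), -1) = Pow(Add(Add(10, Pow(11, Rational(1, 2))), 79), -1) = Pow(Add(89, Pow(11, Rational(1, 2))), -1)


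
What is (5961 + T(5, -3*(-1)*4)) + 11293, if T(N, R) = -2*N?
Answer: 17244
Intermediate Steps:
(5961 + T(5, -3*(-1)*4)) + 11293 = (5961 - 2*5) + 11293 = (5961 - 10) + 11293 = 5951 + 11293 = 17244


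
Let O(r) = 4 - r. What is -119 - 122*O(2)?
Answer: -363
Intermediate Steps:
-119 - 122*O(2) = -119 - 122*(4 - 1*2) = -119 - 122*(4 - 2) = -119 - 122*2 = -119 - 244 = -363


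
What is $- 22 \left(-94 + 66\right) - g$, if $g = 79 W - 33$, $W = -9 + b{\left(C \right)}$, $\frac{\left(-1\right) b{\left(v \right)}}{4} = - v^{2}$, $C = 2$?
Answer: $96$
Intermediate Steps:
$b{\left(v \right)} = 4 v^{2}$ ($b{\left(v \right)} = - 4 \left(- v^{2}\right) = 4 v^{2}$)
$W = 7$ ($W = -9 + 4 \cdot 2^{2} = -9 + 4 \cdot 4 = -9 + 16 = 7$)
$g = 520$ ($g = 79 \cdot 7 - 33 = 553 - 33 = 520$)
$- 22 \left(-94 + 66\right) - g = - 22 \left(-94 + 66\right) - 520 = \left(-22\right) \left(-28\right) - 520 = 616 - 520 = 96$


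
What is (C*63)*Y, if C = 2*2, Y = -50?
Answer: -12600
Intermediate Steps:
C = 4
(C*63)*Y = (4*63)*(-50) = 252*(-50) = -12600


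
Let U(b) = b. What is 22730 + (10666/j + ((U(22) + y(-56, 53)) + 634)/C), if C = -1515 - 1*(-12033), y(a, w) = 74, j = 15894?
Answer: 316664014064/13931091 ≈ 22731.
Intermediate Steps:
C = 10518 (C = -1515 + 12033 = 10518)
22730 + (10666/j + ((U(22) + y(-56, 53)) + 634)/C) = 22730 + (10666/15894 + ((22 + 74) + 634)/10518) = 22730 + (10666*(1/15894) + (96 + 634)*(1/10518)) = 22730 + (5333/7947 + 730*(1/10518)) = 22730 + (5333/7947 + 365/5259) = 22730 + 10315634/13931091 = 316664014064/13931091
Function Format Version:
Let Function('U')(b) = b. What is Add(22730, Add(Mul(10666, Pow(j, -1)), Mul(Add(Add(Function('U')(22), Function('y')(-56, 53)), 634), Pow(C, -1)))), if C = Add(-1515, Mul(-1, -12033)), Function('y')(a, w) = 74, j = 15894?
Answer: Rational(316664014064, 13931091) ≈ 22731.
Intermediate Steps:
C = 10518 (C = Add(-1515, 12033) = 10518)
Add(22730, Add(Mul(10666, Pow(j, -1)), Mul(Add(Add(Function('U')(22), Function('y')(-56, 53)), 634), Pow(C, -1)))) = Add(22730, Add(Mul(10666, Pow(15894, -1)), Mul(Add(Add(22, 74), 634), Pow(10518, -1)))) = Add(22730, Add(Mul(10666, Rational(1, 15894)), Mul(Add(96, 634), Rational(1, 10518)))) = Add(22730, Add(Rational(5333, 7947), Mul(730, Rational(1, 10518)))) = Add(22730, Add(Rational(5333, 7947), Rational(365, 5259))) = Add(22730, Rational(10315634, 13931091)) = Rational(316664014064, 13931091)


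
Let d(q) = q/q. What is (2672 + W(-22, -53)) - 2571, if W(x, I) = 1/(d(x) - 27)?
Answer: 2625/26 ≈ 100.96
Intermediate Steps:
d(q) = 1
W(x, I) = -1/26 (W(x, I) = 1/(1 - 27) = 1/(-26) = -1/26)
(2672 + W(-22, -53)) - 2571 = (2672 - 1/26) - 2571 = 69471/26 - 2571 = 2625/26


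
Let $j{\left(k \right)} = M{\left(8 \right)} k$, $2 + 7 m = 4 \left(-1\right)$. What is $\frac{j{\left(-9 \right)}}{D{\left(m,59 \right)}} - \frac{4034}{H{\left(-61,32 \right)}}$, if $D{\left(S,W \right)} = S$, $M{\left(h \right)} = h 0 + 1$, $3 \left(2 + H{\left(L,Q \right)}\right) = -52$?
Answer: $\frac{12711}{58} \approx 219.16$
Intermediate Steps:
$H{\left(L,Q \right)} = - \frac{58}{3}$ ($H{\left(L,Q \right)} = -2 + \frac{1}{3} \left(-52\right) = -2 - \frac{52}{3} = - \frac{58}{3}$)
$M{\left(h \right)} = 1$ ($M{\left(h \right)} = 0 + 1 = 1$)
$m = - \frac{6}{7}$ ($m = - \frac{2}{7} + \frac{4 \left(-1\right)}{7} = - \frac{2}{7} + \frac{1}{7} \left(-4\right) = - \frac{2}{7} - \frac{4}{7} = - \frac{6}{7} \approx -0.85714$)
$j{\left(k \right)} = k$ ($j{\left(k \right)} = 1 k = k$)
$\frac{j{\left(-9 \right)}}{D{\left(m,59 \right)}} - \frac{4034}{H{\left(-61,32 \right)}} = - \frac{9}{- \frac{6}{7}} - \frac{4034}{- \frac{58}{3}} = \left(-9\right) \left(- \frac{7}{6}\right) - - \frac{6051}{29} = \frac{21}{2} + \frac{6051}{29} = \frac{12711}{58}$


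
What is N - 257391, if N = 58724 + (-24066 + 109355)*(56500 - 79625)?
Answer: -1972506792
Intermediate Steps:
N = -1972249401 (N = 58724 + 85289*(-23125) = 58724 - 1972308125 = -1972249401)
N - 257391 = -1972249401 - 257391 = -1972506792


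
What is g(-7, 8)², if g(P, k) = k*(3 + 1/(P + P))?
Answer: 26896/49 ≈ 548.90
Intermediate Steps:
g(P, k) = k*(3 + 1/(2*P))
g(-7, 8)² = (3*8 + (½)*8/(-7))² = (24 + (½)*8*(-⅐))² = (24 - 4/7)² = (164/7)² = 26896/49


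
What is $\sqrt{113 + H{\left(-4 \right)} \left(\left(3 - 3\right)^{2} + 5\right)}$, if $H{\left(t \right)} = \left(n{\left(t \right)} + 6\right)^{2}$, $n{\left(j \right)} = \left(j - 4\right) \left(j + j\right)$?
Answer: $\sqrt{24613} \approx 156.89$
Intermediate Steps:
$n{\left(j \right)} = 2 j \left(-4 + j\right)$ ($n{\left(j \right)} = \left(-4 + j\right) 2 j = 2 j \left(-4 + j\right)$)
$H{\left(t \right)} = \left(6 + 2 t \left(-4 + t\right)\right)^{2}$ ($H{\left(t \right)} = \left(2 t \left(-4 + t\right) + 6\right)^{2} = \left(6 + 2 t \left(-4 + t\right)\right)^{2}$)
$\sqrt{113 + H{\left(-4 \right)} \left(\left(3 - 3\right)^{2} + 5\right)} = \sqrt{113 + 4 \left(3 - 4 \left(-4 - 4\right)\right)^{2} \left(\left(3 - 3\right)^{2} + 5\right)} = \sqrt{113 + 4 \left(3 - -32\right)^{2} \left(0^{2} + 5\right)} = \sqrt{113 + 4 \left(3 + 32\right)^{2} \left(0 + 5\right)} = \sqrt{113 + 4 \cdot 35^{2} \cdot 5} = \sqrt{113 + 4 \cdot 1225 \cdot 5} = \sqrt{113 + 4900 \cdot 5} = \sqrt{113 + 24500} = \sqrt{24613}$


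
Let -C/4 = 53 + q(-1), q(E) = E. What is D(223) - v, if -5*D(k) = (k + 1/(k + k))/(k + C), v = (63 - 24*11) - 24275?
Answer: 272874247/11150 ≈ 24473.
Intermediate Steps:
v = -24476 (v = (63 - 264) - 24275 = -201 - 24275 = -24476)
C = -208 (C = -4*(53 - 1) = -4*52 = -208)
D(k) = -(k + 1/(2*k))/(5*(-208 + k)) (D(k) = -(k + 1/(k + k))/(5*(k - 208)) = -(k + 1/(2*k))/(5*(-208 + k)))
D(223) - v = (1/10)*(-1 - 2*223**2)/(223*(-208 + 223)) - 1*(-24476) = (1/10)*(1/223)*(-1 - 2*49729)/15 + 24476 = (1/10)*(1/223)*(1/15)*(-1 - 99458) + 24476 = (1/10)*(1/223)*(1/15)*(-99459) + 24476 = -33153/11150 + 24476 = 272874247/11150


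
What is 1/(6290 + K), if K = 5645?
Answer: 1/11935 ≈ 8.3787e-5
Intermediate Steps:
1/(6290 + K) = 1/(6290 + 5645) = 1/11935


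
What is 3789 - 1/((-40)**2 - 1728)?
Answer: 484993/128 ≈ 3789.0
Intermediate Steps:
3789 - 1/((-40)**2 - 1728) = 3789 - 1/(1600 - 1728) = 3789 - 1/(-128) = 3789 - 1*(-1/128) = 3789 + 1/128 = 484993/128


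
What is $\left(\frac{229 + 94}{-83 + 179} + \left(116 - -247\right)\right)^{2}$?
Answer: $\frac{1236999241}{9216} \approx 1.3422 \cdot 10^{5}$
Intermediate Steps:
$\left(\frac{229 + 94}{-83 + 179} + \left(116 - -247\right)\right)^{2} = \left(\frac{323}{96} + \left(116 + 247\right)\right)^{2} = \left(323 \cdot \frac{1}{96} + 363\right)^{2} = \left(\frac{323}{96} + 363\right)^{2} = \left(\frac{35171}{96}\right)^{2} = \frac{1236999241}{9216}$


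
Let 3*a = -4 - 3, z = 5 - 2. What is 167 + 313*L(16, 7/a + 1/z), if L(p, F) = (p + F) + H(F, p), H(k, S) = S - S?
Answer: 13021/3 ≈ 4340.3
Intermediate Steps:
H(k, S) = 0
z = 3
a = -7/3 (a = (-4 - 3)/3 = (⅓)*(-7) = -7/3 ≈ -2.3333)
L(p, F) = F + p (L(p, F) = (p + F) + 0 = (F + p) + 0 = F + p)
167 + 313*L(16, 7/a + 1/z) = 167 + 313*((7/(-7/3) + 1/3) + 16) = 167 + 313*((7*(-3/7) + 1*(⅓)) + 16) = 167 + 313*((-3 + ⅓) + 16) = 167 + 313*(-8/3 + 16) = 167 + 313*(40/3) = 167 + 12520/3 = 13021/3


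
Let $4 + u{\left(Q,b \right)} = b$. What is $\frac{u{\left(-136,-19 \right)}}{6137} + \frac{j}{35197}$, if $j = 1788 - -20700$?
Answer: $\frac{137199325}{216003989} \approx 0.63517$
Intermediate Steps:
$u{\left(Q,b \right)} = -4 + b$
$j = 22488$ ($j = 1788 + 20700 = 22488$)
$\frac{u{\left(-136,-19 \right)}}{6137} + \frac{j}{35197} = \frac{-4 - 19}{6137} + \frac{22488}{35197} = \left(-23\right) \frac{1}{6137} + 22488 \cdot \frac{1}{35197} = - \frac{23}{6137} + \frac{22488}{35197} = \frac{137199325}{216003989}$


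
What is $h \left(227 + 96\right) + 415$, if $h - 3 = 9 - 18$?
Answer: $-1523$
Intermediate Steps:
$h = -6$ ($h = 3 + \left(9 - 18\right) = 3 - 9 = -6$)
$h \left(227 + 96\right) + 415 = - 6 \left(227 + 96\right) + 415 = \left(-6\right) 323 + 415 = -1938 + 415 = -1523$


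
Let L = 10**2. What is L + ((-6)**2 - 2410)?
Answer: -2274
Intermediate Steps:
L = 100
L + ((-6)**2 - 2410) = 100 + ((-6)**2 - 2410) = 100 + (36 - 2410) = 100 - 2374 = -2274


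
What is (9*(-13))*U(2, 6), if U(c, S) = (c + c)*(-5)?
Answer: 2340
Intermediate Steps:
U(c, S) = -10*c (U(c, S) = (2*c)*(-5) = -10*c)
(9*(-13))*U(2, 6) = (9*(-13))*(-10*2) = -117*(-20) = 2340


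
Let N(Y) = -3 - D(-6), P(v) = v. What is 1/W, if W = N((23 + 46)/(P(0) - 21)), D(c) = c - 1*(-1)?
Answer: ½ ≈ 0.50000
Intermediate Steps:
D(c) = 1 + c (D(c) = c + 1 = 1 + c)
N(Y) = 2 (N(Y) = -3 - (1 - 6) = -3 - 1*(-5) = -3 + 5 = 2)
W = 2
1/W = 1/2 = ½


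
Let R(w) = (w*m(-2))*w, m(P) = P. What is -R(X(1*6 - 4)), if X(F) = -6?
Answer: 72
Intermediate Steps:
R(w) = -2*w² (R(w) = (w*(-2))*w = (-2*w)*w = -2*w²)
-R(X(1*6 - 4)) = -(-2)*(-6)² = -(-2)*36 = -1*(-72) = 72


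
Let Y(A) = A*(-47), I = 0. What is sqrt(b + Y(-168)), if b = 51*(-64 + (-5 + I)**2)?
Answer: sqrt(5907) ≈ 76.857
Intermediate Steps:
Y(A) = -47*A
b = -1989 (b = 51*(-64 + (-5 + 0)**2) = 51*(-64 + (-5)**2) = 51*(-64 + 25) = 51*(-39) = -1989)
sqrt(b + Y(-168)) = sqrt(-1989 - 47*(-168)) = sqrt(-1989 + 7896) = sqrt(5907)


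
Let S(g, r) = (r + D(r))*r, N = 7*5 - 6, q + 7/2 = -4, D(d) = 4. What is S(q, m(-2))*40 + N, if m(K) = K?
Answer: -131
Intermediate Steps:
q = -15/2 (q = -7/2 - 4 = -15/2 ≈ -7.5000)
N = 29 (N = 35 - 6 = 29)
S(g, r) = r*(4 + r) (S(g, r) = (r + 4)*r = (4 + r)*r = r*(4 + r))
S(q, m(-2))*40 + N = -2*(4 - 2)*40 + 29 = -2*2*40 + 29 = -4*40 + 29 = -160 + 29 = -131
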